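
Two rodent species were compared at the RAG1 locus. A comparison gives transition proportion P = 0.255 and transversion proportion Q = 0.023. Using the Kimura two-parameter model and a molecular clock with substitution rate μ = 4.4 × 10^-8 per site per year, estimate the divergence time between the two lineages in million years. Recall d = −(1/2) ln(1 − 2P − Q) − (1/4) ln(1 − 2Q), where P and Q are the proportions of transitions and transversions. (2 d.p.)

Under the Kimura two-parameter model, d = −½ ln(1 − 2P − Q) − ¼ ln(1 − 2Q).
1 − 2P − Q = 0.467, giving −½ ln(0.467) = 0.380713.
1 − 2Q = 0.954, giving −¼ ln(0.954) = 0.011773.
d = 0.380713 + 0.011773 = 0.392486.
Under a molecular clock d = 2μt, so t = d/(2μ) = 0.392486 / (2 × 4.4 × 10^-8) = 4.46 million years.

4.46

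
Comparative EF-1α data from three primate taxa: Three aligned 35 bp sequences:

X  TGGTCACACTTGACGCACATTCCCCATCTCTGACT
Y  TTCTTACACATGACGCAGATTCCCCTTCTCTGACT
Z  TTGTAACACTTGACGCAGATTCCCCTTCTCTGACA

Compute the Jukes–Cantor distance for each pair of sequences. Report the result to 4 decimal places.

X–Y: 6/35 sites differ → p ≈ 0.171429, d = −0.75 ln(1 − 0.228572) = 0.194634 ≈ 0.1946.
X–Z: 5/35 sites differ → p ≈ 0.142857, d = −0.75 ln(1 − 0.190476) = 0.158482 ≈ 0.1585.
Y–Z: 4/35 sites differ → p ≈ 0.114286, d = −0.75 ln(1 − 0.152381) = 0.123993 ≈ 0.1240.

d(X,Y) = 0.1946, d(X,Z) = 0.1585, d(Y,Z) = 0.1240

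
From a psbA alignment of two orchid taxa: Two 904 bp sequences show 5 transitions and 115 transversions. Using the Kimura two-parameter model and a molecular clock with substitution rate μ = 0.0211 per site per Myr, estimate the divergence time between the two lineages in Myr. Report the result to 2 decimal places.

3.50

P = 5/904 ≈ 0.005531 and Q = 115/904 ≈ 0.127212.
Under the Kimura two-parameter model, d = −½ ln(1 − 2P − Q) − ¼ ln(1 − 2Q).
1 − 2P − Q = 0.861726, giving −½ ln(0.861726) = 0.074409.
1 − 2Q = 0.745576, giving −¼ ln(0.745576) = 0.073400.
d = 0.074409 + 0.073400 = 0.147809.
Under a molecular clock d = 2μt, so t = d/(2μ) = 0.147809 / (2 × 0.0211) = 3.50 Myr.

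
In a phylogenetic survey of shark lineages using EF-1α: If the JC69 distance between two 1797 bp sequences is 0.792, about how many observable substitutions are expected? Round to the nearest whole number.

Invert JC69: p = (3/4)(1 − e^(−4d/3)) = 0.75 × (1 − e^(-1.056)) = 0.75 × (1 − 0.347844) = 0.489117.
Expected differing sites = pL ≈ 0.489117 × 1797 = 878.943249 ≈ 879.

879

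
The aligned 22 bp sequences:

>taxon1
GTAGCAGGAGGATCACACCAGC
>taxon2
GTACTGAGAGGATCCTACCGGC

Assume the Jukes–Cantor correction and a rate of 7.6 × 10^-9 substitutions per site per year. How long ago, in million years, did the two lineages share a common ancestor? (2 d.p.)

27.24

The sequences differ at 7 of 22 sites (4, 5, 6, 7, 15, 16, 20), so p = 7/22 ≈ 0.318182.
d = −(3/4) ln(1 − 4p/3) = −0.75 ln(1 − 0.424243) = −0.75 ln(0.575757)
  = −0.75 × (-0.552070) = 0.414053 substitutions/site.
Under a molecular clock d = 2μt, so t = d/(2μ) = 0.414053 / (2 × 7.6 × 10^-9) = 27.24 million years.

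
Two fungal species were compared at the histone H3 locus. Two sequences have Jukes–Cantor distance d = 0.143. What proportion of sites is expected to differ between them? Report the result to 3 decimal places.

0.130

p = (3/4)(1 − e^(−4d/3)) = 0.75 × (1 − e^(-0.190667)) = 0.75 × (1 − 0.826408) = 0.130194.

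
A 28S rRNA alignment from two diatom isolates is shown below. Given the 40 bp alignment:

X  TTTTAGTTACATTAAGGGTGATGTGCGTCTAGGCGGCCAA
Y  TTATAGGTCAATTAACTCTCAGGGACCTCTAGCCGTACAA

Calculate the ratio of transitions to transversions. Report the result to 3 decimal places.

Transitions are A↔G and C↔T; transversions are all other mismatches.
Transitions: 1. Transversions: 14.
R = 1/14 = 0.071428… ≈ 0.071 (to 3 d.p.).

0.071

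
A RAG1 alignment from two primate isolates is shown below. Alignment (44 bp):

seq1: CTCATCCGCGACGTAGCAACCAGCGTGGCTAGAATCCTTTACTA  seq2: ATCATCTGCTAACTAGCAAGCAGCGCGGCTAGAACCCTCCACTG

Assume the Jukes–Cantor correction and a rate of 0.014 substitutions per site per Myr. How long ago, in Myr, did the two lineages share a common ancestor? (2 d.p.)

10.86

The sequences differ at 11 of 44 sites, so p = 11/44 = 0.25.
d = −(3/4) ln(1 − 4p/3) = −0.75 ln(1 − 0.333333) = −0.75 ln(0.666667)
  = −0.75 × (-0.405465) = 0.304099 substitutions/site.
Under a molecular clock d = 2μt, so t = d/(2μ) = 0.304099 / (2 × 0.014) = 10.86 Myr.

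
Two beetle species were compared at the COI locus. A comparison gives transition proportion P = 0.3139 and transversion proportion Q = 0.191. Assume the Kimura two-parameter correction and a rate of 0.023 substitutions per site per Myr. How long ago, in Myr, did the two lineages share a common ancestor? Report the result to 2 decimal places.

21.18

Under the Kimura two-parameter model, d = −½ ln(1 − 2P − Q) − ¼ ln(1 − 2Q).
1 − 2P − Q = 0.1812, giving −½ ln(0.1812) = 0.854077.
1 − 2Q = 0.618, giving −¼ ln(0.618) = 0.120317.
d = 0.854077 + 0.120317 = 0.974394.
Under a molecular clock d = 2μt, so t = d/(2μ) = 0.974394 / (2 × 0.023) = 21.18 Myr.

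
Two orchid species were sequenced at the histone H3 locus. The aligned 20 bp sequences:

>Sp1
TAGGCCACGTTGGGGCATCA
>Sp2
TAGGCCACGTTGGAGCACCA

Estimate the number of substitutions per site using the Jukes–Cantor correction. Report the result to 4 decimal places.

0.1073

The sequences differ at 2 of 20 sites (14, 18), so p = 2/20 = 0.1.
d = −(3/4) ln(1 − 4p/3) = −0.75 ln(1 − 0.133333) = −0.75 ln(0.866667)
  = −0.75 × (-0.143100) = 0.107325 substitutions/site.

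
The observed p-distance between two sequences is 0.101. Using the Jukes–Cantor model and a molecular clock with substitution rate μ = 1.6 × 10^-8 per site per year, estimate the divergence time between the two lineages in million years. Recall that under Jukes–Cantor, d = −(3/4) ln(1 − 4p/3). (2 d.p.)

3.39

d = −(3/4) ln(1 − 4p/3) = −0.75 ln(1 − 0.134667) = −0.75 ln(0.865333)
  = −0.75 × (-0.144641) = 0.108481 substitutions/site.
Under a molecular clock d = 2μt, so t = d/(2μ) = 0.108481 / (2 × 1.6 × 10^-8) = 3.39 million years.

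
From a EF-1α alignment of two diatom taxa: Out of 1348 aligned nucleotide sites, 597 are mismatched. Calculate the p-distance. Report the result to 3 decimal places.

p = 597/1348 = 0.442878… ≈ 0.443 (to 3 d.p.).

0.443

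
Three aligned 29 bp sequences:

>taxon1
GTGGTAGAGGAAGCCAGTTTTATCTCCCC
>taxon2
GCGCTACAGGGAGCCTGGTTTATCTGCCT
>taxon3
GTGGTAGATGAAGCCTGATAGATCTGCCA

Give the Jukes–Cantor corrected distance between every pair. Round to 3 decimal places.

taxon1–taxon2: 8/29 sites differ → p ≈ 0.275862, d = −0.75 ln(1 − 0.367816) = 0.343931 ≈ 0.344.
taxon1–taxon3: 7/29 sites differ → p ≈ 0.241379, d = −0.75 ln(1 − 0.321839) = 0.291278 ≈ 0.291.
taxon2–taxon3: 9/29 sites differ → p ≈ 0.310345, d = −0.75 ln(1 − 0.413793) = 0.400562 ≈ 0.401.

d(taxon1,taxon2) = 0.344, d(taxon1,taxon3) = 0.291, d(taxon2,taxon3) = 0.401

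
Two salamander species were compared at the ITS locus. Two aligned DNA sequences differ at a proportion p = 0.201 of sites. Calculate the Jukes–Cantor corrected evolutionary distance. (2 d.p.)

d = −(3/4) ln(1 − 4p/3) = −0.75 ln(1 − 0.268) = −0.75 ln(0.732)
  = −0.75 × (-0.311975) = 0.233981 substitutions/site.

0.23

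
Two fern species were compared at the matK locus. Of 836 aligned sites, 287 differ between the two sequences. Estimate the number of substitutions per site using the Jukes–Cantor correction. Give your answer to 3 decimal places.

0.459

p = 287/836 ≈ 0.343301.
d = −(3/4) ln(1 − 4p/3) = −0.75 ln(1 − 0.457735) = −0.75 ln(0.542265)
  = −0.75 × (-0.612000) = 0.459000 substitutions/site.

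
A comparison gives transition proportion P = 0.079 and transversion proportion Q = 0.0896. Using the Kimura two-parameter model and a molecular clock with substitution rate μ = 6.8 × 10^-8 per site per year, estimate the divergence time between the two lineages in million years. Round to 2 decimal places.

Under the Kimura two-parameter model, d = −½ ln(1 − 2P − Q) − ¼ ln(1 − 2Q).
1 − 2P − Q = 0.7524, giving −½ ln(0.7524) = 0.142244.
1 − 2Q = 0.8208, giving −¼ ln(0.8208) = 0.049369.
d = 0.142244 + 0.049369 = 0.191613.
Under a molecular clock d = 2μt, so t = d/(2μ) = 0.191613 / (2 × 6.8 × 10^-8) = 1.41 million years.

1.41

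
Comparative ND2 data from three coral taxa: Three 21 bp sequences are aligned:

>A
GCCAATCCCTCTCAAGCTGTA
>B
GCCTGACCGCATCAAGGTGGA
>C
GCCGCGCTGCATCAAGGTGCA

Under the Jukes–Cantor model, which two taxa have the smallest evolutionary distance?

B and C

A–B: 8/21 differ, p = 0.381, d = 0.532.
A–C: 9/21 differ, p = 0.429, d = 0.635.
B–C: 5/21 differ, p = 0.238, d = 0.286.
The smallest distance is between B and C.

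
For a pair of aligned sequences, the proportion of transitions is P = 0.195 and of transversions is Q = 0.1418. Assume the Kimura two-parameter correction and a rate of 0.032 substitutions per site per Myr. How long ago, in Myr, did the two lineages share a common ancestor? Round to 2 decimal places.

7.23

Under the Kimura two-parameter model, d = −½ ln(1 − 2P − Q) − ¼ ln(1 − 2Q).
1 − 2P − Q = 0.4682, giving −½ ln(0.4682) = 0.379430.
1 − 2Q = 0.7164, giving −¼ ln(0.7164) = 0.083379.
d = 0.379430 + 0.083379 = 0.462809.
Under a molecular clock d = 2μt, so t = d/(2μ) = 0.462809 / (2 × 0.032) = 7.23 Myr.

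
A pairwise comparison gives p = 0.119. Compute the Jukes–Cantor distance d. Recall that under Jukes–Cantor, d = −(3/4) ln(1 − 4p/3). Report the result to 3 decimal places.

0.130

d = −(3/4) ln(1 − 4p/3) = −0.75 ln(1 − 0.158667) = −0.75 ln(0.841333)
  = −0.75 × (-0.172768) = 0.129576 substitutions/site.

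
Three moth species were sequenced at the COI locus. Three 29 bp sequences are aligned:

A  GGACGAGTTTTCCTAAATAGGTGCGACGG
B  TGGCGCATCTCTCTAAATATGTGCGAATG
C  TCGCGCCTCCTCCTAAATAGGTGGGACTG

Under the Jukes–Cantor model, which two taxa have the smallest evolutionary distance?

A–B: 10/29 differ, p = 0.345, d = 0.462.
A–C: 9/29 differ, p = 0.310, d = 0.401.
B–C: 8/29 differ, p = 0.276, d = 0.344.
The smallest distance is between B and C.

B and C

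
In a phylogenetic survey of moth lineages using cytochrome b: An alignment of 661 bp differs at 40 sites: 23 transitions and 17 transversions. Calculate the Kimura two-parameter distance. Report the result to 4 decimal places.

P = 23/661 ≈ 0.034796 and Q = 17/661 ≈ 0.025719.
Under the Kimura two-parameter model, d = −½ ln(1 − 2P − Q) − ¼ ln(1 − 2Q).
1 − 2P − Q = 0.904689, giving −½ ln(0.904689) = 0.050082.
1 − 2Q = 0.948562, giving −¼ ln(0.948562) = 0.013202.
d = 0.050082 + 0.013202 = 0.063284.

0.0633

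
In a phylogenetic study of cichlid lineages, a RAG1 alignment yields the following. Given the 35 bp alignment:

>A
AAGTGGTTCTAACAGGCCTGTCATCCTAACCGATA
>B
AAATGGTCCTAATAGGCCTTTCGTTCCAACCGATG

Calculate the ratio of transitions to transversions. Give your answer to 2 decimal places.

7.00

Transitions are A↔G and C↔T; transversions are all other mismatches.
Transitions: 7. Transversions: 1.
R = 7/1 = 7.00.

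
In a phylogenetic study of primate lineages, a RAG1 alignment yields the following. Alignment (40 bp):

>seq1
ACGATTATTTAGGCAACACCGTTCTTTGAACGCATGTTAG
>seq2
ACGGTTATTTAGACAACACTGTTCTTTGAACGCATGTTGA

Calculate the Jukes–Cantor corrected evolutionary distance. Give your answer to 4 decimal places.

0.1367

The sequences differ at 5 of 40 sites (4, 13, 20, 39, 40), so p = 5/40 = 0.125.
d = −(3/4) ln(1 − 4p/3) = −0.75 ln(1 − 0.166667) = −0.75 ln(0.833333)
  = −0.75 × (-0.182322) = 0.136742 substitutions/site.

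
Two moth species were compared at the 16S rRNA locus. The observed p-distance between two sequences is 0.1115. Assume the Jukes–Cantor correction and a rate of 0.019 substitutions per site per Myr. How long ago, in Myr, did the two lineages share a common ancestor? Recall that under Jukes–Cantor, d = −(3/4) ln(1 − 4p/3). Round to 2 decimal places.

d = −(3/4) ln(1 − 4p/3) = −0.75 ln(1 − 0.148667) = −0.75 ln(0.851333)
  = −0.75 × (-0.160952) = 0.120714 substitutions/site.
Under a molecular clock d = 2μt, so t = d/(2μ) = 0.120714 / (2 × 0.019) = 3.18 Myr.

3.18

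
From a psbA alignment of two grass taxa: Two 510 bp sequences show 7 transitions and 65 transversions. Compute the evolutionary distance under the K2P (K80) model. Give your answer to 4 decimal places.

0.1577

P = 7/510 ≈ 0.013725 and Q = 65/510 ≈ 0.127451.
Under the Kimura two-parameter model, d = −½ ln(1 − 2P − Q) − ¼ ln(1 − 2Q).
1 − 2P − Q = 0.845099, giving −½ ln(0.845099) = 0.084151.
1 − 2Q = 0.745098, giving −¼ ln(0.745098) = 0.073560.
d = 0.084151 + 0.073560 = 0.157711.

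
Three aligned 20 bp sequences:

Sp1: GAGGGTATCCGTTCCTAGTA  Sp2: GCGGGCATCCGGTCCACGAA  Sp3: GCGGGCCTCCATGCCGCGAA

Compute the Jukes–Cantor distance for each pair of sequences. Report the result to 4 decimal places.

d(Sp1,Sp2) = 0.3831, d(Sp1,Sp3) = 0.5716, d(Sp2,Sp3) = 0.3041

Sp1–Sp2: 6/20 sites differ → p = 0.3, d = −0.75 ln(1 − 0.4) = 0.383119 ≈ 0.3831.
Sp1–Sp3: 8/20 sites differ → p = 0.4, d = −0.75 ln(1 − 0.533333) = 0.571605 ≈ 0.5716.
Sp2–Sp3: 5/20 sites differ → p = 0.25, d = −0.75 ln(1 − 0.333333) = 0.304098 ≈ 0.3041.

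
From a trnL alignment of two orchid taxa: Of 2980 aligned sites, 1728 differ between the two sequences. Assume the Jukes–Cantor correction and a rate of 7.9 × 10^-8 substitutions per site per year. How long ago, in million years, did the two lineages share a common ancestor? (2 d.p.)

p = 1728/2980 ≈ 0.579866.
d = −(3/4) ln(1 − 4p/3) = −0.75 ln(1 − 0.773155) = −0.75 ln(0.226845)
  = −0.75 × (-1.483488) = 1.112616 substitutions/site.
Under a molecular clock d = 2μt, so t = d/(2μ) = 1.112616 / (2 × 7.9 × 10^-8) = 7.04 million years.

7.04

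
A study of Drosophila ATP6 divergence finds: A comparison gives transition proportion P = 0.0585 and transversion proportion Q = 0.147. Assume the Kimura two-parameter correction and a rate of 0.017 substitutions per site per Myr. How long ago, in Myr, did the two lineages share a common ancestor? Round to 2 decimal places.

7.07

Under the Kimura two-parameter model, d = −½ ln(1 − 2P − Q) − ¼ ln(1 − 2Q).
1 − 2P − Q = 0.736, giving −½ ln(0.736) = 0.153263.
1 − 2Q = 0.706, giving −¼ ln(0.706) = 0.087035.
d = 0.153263 + 0.087035 = 0.240298.
Under a molecular clock d = 2μt, so t = d/(2μ) = 0.240298 / (2 × 0.017) = 7.07 Myr.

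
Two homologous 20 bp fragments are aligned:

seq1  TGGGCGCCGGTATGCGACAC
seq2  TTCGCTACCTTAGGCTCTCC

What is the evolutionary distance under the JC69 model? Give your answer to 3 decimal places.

0.991

The sequences differ at 11 of 20 sites, so p = 11/20 = 0.55.
d = −(3/4) ln(1 − 4p/3) = −0.75 ln(1 − 0.733333) = −0.75 ln(0.266667)
  = −0.75 × (-1.321755) = 0.991316 substitutions/site.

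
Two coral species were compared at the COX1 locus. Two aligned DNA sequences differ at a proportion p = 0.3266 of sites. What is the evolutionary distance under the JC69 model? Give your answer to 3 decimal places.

d = −(3/4) ln(1 − 4p/3) = −0.75 ln(1 − 0.435467) = −0.75 ln(0.564533)
  = −0.75 × (-0.571756) = 0.428817 substitutions/site.

0.429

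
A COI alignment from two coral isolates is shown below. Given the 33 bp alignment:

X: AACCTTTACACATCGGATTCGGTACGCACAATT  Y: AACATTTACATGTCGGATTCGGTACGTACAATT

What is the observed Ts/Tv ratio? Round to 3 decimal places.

Transitions are A↔G and C↔T; transversions are all other mismatches.
Transitions: 3. Transversions: 1.
R = 3/1 = 3.000.

3.000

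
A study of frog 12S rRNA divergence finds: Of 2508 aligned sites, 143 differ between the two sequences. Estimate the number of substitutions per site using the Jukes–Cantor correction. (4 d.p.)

p = 143/2508 ≈ 0.057018.
d = −(3/4) ln(1 − 4p/3) = −0.75 ln(1 − 0.076024) = −0.75 ln(0.923976)
  = −0.75 × (-0.079069) = 0.059302 substitutions/site.

0.0593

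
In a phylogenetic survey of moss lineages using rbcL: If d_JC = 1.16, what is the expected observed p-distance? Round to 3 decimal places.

p = (3/4)(1 − e^(−4d/3)) = 0.75 × (1 − e^(-1.546667)) = 0.75 × (1 − 0.212957) = 0.590282.

0.590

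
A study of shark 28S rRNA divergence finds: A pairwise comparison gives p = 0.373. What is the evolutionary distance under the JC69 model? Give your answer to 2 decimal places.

d = −(3/4) ln(1 − 4p/3) = −0.75 ln(1 − 0.497333) = −0.75 ln(0.502667)
  = −0.75 × (-0.687827) = 0.515870 substitutions/site.

0.52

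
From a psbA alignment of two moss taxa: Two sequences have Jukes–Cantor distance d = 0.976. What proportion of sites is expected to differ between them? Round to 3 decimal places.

p = (3/4)(1 − e^(−4d/3)) = 0.75 × (1 − e^(-1.301333)) = 0.75 × (1 − 0.272169) = 0.545873.

0.546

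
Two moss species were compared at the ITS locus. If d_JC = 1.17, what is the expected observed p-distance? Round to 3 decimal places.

0.592

p = (3/4)(1 − e^(−4d/3)) = 0.75 × (1 − e^(-1.56)) = 0.75 × (1 − 0.210136) = 0.592398.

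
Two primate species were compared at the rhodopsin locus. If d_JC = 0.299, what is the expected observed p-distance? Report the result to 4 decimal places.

0.2466

p = (3/4)(1 − e^(−4d/3)) = 0.75 × (1 − e^(-0.398667)) = 0.75 × (1 − 0.671214) = 0.246590.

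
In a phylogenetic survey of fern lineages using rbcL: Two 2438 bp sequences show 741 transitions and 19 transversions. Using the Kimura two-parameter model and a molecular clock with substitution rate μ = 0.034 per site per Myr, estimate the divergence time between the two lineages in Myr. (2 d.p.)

7.09

P = 741/2438 ≈ 0.303938 and Q = 19/2438 ≈ 0.007793.
Under the Kimura two-parameter model, d = −½ ln(1 − 2P − Q) − ¼ ln(1 − 2Q).
1 − 2P − Q = 0.384331, giving −½ ln(0.384331) = 0.478126.
1 − 2Q = 0.984414, giving −¼ ln(0.984414) = 0.003927.
d = 0.478126 + 0.003927 = 0.482053.
Under a molecular clock d = 2μt, so t = d/(2μ) = 0.482053 / (2 × 0.034) = 7.09 Myr.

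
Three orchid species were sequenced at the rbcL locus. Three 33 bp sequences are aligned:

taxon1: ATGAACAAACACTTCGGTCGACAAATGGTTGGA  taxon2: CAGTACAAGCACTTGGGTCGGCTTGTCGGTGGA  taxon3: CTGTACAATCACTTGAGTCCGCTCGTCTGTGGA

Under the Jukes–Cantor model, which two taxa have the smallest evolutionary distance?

taxon2 and taxon3

taxon1–taxon2: 11/33 differ, p = 0.333, d = 0.441.
taxon1–taxon3: 13/33 differ, p = 0.394, d = 0.559.
taxon2–taxon3: 6/33 differ, p = 0.182, d = 0.208.
The smallest distance is between taxon2 and taxon3.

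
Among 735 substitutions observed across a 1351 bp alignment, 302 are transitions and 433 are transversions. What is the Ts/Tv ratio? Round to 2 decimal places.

0.70

R = 302/433 = 0.697459… ≈ 0.70 (to 2 d.p.).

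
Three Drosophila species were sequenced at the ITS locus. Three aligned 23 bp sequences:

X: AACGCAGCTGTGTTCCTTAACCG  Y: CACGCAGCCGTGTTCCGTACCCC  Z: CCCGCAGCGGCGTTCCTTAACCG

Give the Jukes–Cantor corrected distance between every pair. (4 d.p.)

d(X,Y) = 0.2567, d(X,Z) = 0.1979, d(Y,Z) = 0.3206

X–Y: 5/23 sites differ → p ≈ 0.217391, d = −0.75 ln(1 − 0.289855) = 0.256715 ≈ 0.2567.
X–Z: 4/23 sites differ → p ≈ 0.173913, d = −0.75 ln(1 − 0.231884) = 0.197861 ≈ 0.1979.
Y–Z: 6/23 sites differ → p ≈ 0.26087, d = −0.75 ln(1 − 0.347827) = 0.320584 ≈ 0.3206.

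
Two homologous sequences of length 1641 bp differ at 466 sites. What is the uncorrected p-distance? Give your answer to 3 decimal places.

p = 466/1641 = 0.283973… ≈ 0.284 (to 3 d.p.).

0.284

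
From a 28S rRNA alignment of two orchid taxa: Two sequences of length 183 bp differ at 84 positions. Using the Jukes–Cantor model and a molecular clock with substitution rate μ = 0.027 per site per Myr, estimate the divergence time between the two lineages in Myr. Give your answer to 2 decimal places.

13.15

p = 84/183 ≈ 0.459016.
d = −(3/4) ln(1 − 4p/3) = −0.75 ln(1 − 0.612021) = −0.75 ln(0.387979)
  = −0.75 × (-0.946804) = 0.710103 substitutions/site.
Under a molecular clock d = 2μt, so t = d/(2μ) = 0.710103 / (2 × 0.027) = 13.15 Myr.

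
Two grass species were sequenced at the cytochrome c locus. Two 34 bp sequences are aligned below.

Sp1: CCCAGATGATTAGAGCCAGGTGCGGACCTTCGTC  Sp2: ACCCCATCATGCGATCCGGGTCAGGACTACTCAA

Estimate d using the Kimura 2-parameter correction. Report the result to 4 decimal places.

Of 34 sites, 4 differences are transitions and 13 are transversions, so P = 4/34 ≈ 0.117647 and Q = 13/34 ≈ 0.382353.
Under the Kimura two-parameter model, d = −½ ln(1 − 2P − Q) − ¼ ln(1 − 2Q).
1 − 2P − Q = 0.382353, giving −½ ln(0.382353) = 0.480706.
1 − 2Q = 0.235294, giving −¼ ln(0.235294) = 0.361730.
d = 0.480706 + 0.361730 = 0.842436.

0.8424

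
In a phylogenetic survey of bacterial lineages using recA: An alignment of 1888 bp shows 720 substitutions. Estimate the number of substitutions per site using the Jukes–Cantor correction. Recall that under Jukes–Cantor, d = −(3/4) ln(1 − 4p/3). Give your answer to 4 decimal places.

p = 720/1888 ≈ 0.381356.
d = −(3/4) ln(1 − 4p/3) = −0.75 ln(1 − 0.508475) = −0.75 ln(0.491525)
  = −0.75 × (-0.710242) = 0.532682 substitutions/site.

0.5327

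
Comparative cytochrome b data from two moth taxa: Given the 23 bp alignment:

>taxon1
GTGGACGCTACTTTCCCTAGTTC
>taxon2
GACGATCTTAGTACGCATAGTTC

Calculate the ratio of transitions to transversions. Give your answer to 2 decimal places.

0.43

Transitions are A↔G and C↔T; transversions are all other mismatches.
Transitions: 3. Transversions: 7.
R = 3/7 = 0.428571… ≈ 0.43 (to 2 d.p.).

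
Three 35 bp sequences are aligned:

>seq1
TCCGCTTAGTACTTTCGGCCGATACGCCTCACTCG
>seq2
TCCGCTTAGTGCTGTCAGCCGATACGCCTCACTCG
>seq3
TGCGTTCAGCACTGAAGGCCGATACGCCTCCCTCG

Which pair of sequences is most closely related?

seq1–seq2: 3/35 differ, p = 0.086, d = 0.091.
seq1–seq3: 8/35 differ, p = 0.229, d = 0.273.
seq2–seq3: 9/35 differ, p = 0.257, d = 0.315.
The smallest distance is between seq1 and seq2.

seq1 and seq2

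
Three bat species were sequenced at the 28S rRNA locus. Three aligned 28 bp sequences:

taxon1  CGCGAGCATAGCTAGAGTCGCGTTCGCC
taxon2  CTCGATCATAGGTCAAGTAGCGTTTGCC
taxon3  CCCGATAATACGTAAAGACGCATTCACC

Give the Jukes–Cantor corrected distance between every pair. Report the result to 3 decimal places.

taxon1–taxon2: 7/28 sites differ → p = 0.25, d = −0.75 ln(1 − 0.333333) = 0.304098 ≈ 0.304.
taxon1–taxon3: 9/28 sites differ → p ≈ 0.321429, d = −0.75 ln(1 − 0.428572) = 0.419713 ≈ 0.420.
taxon2–taxon3: 9/28 sites differ → p ≈ 0.321429, d = −0.75 ln(1 − 0.428572) = 0.419713 ≈ 0.420.

d(taxon1,taxon2) = 0.304, d(taxon1,taxon3) = 0.420, d(taxon2,taxon3) = 0.420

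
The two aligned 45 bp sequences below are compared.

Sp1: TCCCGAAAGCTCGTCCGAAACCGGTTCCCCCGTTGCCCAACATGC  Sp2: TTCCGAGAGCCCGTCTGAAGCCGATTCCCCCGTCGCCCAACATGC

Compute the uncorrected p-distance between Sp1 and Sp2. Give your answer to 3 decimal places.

The sequences differ at 7 of 45 positions (sites 2, 7, 11, 16, 20, 24, 34).
p = 7/45 = 0.155555… ≈ 0.156 (to 3 d.p.).

0.156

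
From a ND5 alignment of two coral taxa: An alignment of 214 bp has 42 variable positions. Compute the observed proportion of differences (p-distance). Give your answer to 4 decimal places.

p = 42/214 = 0.196261… ≈ 0.1963 (to 4 d.p.).

0.1963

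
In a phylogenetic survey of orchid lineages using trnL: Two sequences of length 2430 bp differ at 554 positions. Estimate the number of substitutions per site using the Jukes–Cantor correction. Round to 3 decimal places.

p = 554/2430 ≈ 0.227984.
d = −(3/4) ln(1 − 4p/3) = −0.75 ln(1 − 0.303979) = −0.75 ln(0.696021)
  = −0.75 × (-0.362375) = 0.271781 substitutions/site.

0.272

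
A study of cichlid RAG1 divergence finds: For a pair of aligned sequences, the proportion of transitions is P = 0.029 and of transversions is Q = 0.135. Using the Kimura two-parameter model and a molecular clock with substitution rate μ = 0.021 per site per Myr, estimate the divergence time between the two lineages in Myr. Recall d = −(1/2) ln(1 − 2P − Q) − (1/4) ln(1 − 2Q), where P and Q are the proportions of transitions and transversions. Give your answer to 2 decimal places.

4.43

Under the Kimura two-parameter model, d = −½ ln(1 − 2P − Q) − ¼ ln(1 − 2Q).
1 − 2P − Q = 0.807, giving −½ ln(0.807) = 0.107216.
1 − 2Q = 0.73, giving −¼ ln(0.73) = 0.078678.
d = 0.107216 + 0.078678 = 0.185894.
Under a molecular clock d = 2μt, so t = d/(2μ) = 0.185894 / (2 × 0.021) = 4.43 Myr.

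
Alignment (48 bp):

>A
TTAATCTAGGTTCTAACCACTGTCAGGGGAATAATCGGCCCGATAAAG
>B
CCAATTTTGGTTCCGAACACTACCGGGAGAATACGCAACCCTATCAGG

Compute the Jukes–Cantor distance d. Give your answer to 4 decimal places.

The sequences differ at 18 of 48 sites, so p = 18/48 = 0.375.
d = −(3/4) ln(1 − 4p/3) = −0.75 ln(1 − 0.5) = −0.75 ln(0.5)
  = −0.75 × (-0.693147) = 0.519860 substitutions/site.

0.5199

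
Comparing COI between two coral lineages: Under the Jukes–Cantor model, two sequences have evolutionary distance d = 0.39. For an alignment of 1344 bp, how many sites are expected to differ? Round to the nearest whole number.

Invert JC69: p = (3/4)(1 − e^(−4d/3)) = 0.75 × (1 − e^(-0.52)) = 0.75 × (1 − 0.594521) = 0.304109.
Expected differing sites = pL ≈ 0.304109 × 1344 = 408.722496 ≈ 409.

409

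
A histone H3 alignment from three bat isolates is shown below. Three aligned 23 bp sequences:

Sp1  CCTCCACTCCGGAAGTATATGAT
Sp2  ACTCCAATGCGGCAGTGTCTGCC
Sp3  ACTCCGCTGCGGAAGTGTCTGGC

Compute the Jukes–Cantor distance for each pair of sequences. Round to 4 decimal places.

d(Sp1,Sp2) = 0.4674, d(Sp1,Sp3) = 0.3904, d(Sp2,Sp3) = 0.1979

Sp1–Sp2: 8/23 sites differ → p ≈ 0.347826, d = −0.75 ln(1 − 0.463768) = 0.467391 ≈ 0.4674.
Sp1–Sp3: 7/23 sites differ → p ≈ 0.304348, d = −0.75 ln(1 − 0.405797) = 0.390401 ≈ 0.3904.
Sp2–Sp3: 4/23 sites differ → p ≈ 0.173913, d = −0.75 ln(1 − 0.231884) = 0.197861 ≈ 0.1979.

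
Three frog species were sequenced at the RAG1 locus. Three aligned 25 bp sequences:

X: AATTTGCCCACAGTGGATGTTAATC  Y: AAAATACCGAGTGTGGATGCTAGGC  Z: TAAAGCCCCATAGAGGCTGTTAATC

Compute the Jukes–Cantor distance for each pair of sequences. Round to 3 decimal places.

d(X,Y) = 0.490, d(X,Z) = 0.417, d(Y,Z) = 0.663

X–Y: 9/25 sites differ → p = 0.36, d = −0.75 ln(1 − 0.48) = 0.490445 ≈ 0.490.
X–Z: 8/25 sites differ → p = 0.32, d = −0.75 ln(1 − 0.426667) = 0.417216 ≈ 0.417.
Y–Z: 11/25 sites differ → p = 0.44, d = −0.75 ln(1 − 0.586667) = 0.662626 ≈ 0.663.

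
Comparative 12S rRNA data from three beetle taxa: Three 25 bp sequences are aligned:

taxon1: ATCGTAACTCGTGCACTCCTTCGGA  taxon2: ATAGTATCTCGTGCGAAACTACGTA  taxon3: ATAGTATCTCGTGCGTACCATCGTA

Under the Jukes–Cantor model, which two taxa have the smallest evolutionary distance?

taxon2 and taxon3

taxon1–taxon2: 8/25 differ, p = 0.320, d = 0.417.
taxon1–taxon3: 7/25 differ, p = 0.280, d = 0.351.
taxon2–taxon3: 4/25 differ, p = 0.160, d = 0.180.
The smallest distance is between taxon2 and taxon3.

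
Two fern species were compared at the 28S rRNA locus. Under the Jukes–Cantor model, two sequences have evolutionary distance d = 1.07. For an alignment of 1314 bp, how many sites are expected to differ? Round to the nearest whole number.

Invert JC69: p = (3/4)(1 − e^(−4d/3)) = 0.75 × (1 − e^(-1.426667)) = 0.75 × (1 − 0.240108) = 0.569919.
Expected differing sites = pL ≈ 0.569919 × 1314 = 748.873566 ≈ 749.

749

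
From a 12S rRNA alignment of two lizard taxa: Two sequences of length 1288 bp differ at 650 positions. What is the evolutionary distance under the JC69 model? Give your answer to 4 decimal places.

0.8381

p = 650/1288 ≈ 0.504658.
d = −(3/4) ln(1 − 4p/3) = −0.75 ln(1 − 0.672877) = −0.75 ln(0.327123)
  = −0.75 × (-1.117419) = 0.838064 substitutions/site.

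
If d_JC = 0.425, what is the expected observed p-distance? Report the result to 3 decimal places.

p = (3/4)(1 − e^(−4d/3)) = 0.75 × (1 − e^(-0.566667)) = 0.75 × (1 − 0.567413) = 0.324440.

0.324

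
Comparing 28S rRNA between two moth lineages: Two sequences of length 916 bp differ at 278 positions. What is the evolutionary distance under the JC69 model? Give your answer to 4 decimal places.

0.3890

p = 278/916 ≈ 0.303493.
d = −(3/4) ln(1 − 4p/3) = −0.75 ln(1 − 0.404657) = −0.75 ln(0.595343)
  = −0.75 × (-0.518618) = 0.388964 substitutions/site.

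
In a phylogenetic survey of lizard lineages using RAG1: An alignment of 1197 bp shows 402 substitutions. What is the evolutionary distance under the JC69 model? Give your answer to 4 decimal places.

p = 402/1197 ≈ 0.33584.
d = −(3/4) ln(1 − 4p/3) = −0.75 ln(1 − 0.447787) = −0.75 ln(0.552213)
  = −0.75 × (-0.593821) = 0.445366 substitutions/site.

0.4454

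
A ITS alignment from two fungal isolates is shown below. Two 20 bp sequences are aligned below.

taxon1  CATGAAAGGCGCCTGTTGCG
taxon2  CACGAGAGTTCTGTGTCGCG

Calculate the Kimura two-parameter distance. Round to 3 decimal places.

Of 20 sites, 5 differences are transitions and 3 are transversions, so P = 5/20 = 0.25 and Q = 3/20 = 0.15.
Under the Kimura two-parameter model, d = −½ ln(1 − 2P − Q) − ¼ ln(1 − 2Q).
1 − 2P − Q = 0.35, giving −½ ln(0.35) = 0.524911.
1 − 2Q = 0.7, giving −¼ ln(0.7) = 0.089169.
d = 0.524911 + 0.089169 = 0.614080.

0.614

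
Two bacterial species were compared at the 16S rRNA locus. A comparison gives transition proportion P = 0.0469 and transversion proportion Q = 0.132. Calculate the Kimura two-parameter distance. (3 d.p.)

Under the Kimura two-parameter model, d = −½ ln(1 − 2P − Q) − ¼ ln(1 − 2Q).
1 − 2P − Q = 0.7742, giving −½ ln(0.7742) = 0.127963.
1 − 2Q = 0.736, giving −¼ ln(0.736) = 0.076631.
d = 0.127963 + 0.076631 = 0.204594.

0.205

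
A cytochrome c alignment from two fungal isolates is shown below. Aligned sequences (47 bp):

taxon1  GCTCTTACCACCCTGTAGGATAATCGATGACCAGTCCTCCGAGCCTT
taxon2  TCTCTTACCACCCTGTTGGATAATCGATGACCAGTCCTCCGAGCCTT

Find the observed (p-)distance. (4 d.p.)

0.0426

The sequences differ at 2 of 47 positions (sites 1, 17).
p = 2/47 = 0.042553… ≈ 0.0426 (to 4 d.p.).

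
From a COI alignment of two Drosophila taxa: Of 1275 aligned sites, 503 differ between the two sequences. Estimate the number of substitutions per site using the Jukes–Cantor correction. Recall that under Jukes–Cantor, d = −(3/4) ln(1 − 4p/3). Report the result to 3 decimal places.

p = 503/1275 ≈ 0.39451.
d = −(3/4) ln(1 − 4p/3) = −0.75 ln(1 − 0.526013) = −0.75 ln(0.473987)
  = −0.75 × (-0.746575) = 0.559931 substitutions/site.

0.560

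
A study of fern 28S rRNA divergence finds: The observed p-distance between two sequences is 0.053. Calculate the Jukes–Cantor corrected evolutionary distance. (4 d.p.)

0.0550

d = −(3/4) ln(1 − 4p/3) = −0.75 ln(1 − 0.070667) = −0.75 ln(0.929333)
  = −0.75 × (-0.073288) = 0.054966 substitutions/site.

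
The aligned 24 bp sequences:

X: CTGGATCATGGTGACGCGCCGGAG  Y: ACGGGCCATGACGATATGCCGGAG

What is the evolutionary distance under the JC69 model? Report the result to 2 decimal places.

0.52

The sequences differ at 9 of 24 sites (1, 2, 5, 6, 11, 12, 15, 16, 17), so p = 9/24 = 0.375.
d = −(3/4) ln(1 − 4p/3) = −0.75 ln(1 − 0.5) = −0.75 ln(0.5)
  = −0.75 × (-0.693147) = 0.519860 substitutions/site.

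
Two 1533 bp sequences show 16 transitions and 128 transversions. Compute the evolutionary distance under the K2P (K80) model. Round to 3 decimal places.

P = 16/1533 ≈ 0.010437 and Q = 128/1533 ≈ 0.083496.
Under the Kimura two-parameter model, d = −½ ln(1 − 2P − Q) − ¼ ln(1 − 2Q).
1 − 2P − Q = 0.89563, giving −½ ln(0.89563) = 0.055114.
1 − 2Q = 0.833008, giving −¼ ln(0.833008) = 0.045678.
d = 0.055114 + 0.045678 = 0.100792.

0.101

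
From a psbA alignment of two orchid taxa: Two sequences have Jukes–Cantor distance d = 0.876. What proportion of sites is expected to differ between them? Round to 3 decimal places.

0.517

p = (3/4)(1 − e^(−4d/3)) = 0.75 × (1 − e^(-1.168)) = 0.75 × (1 − 0.310988) = 0.516759.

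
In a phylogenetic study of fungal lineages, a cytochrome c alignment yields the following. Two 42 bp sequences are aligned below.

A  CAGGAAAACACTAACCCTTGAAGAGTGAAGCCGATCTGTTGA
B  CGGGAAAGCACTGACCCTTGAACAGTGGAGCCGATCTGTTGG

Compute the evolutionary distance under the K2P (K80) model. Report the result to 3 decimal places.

0.164

Of 42 sites, 5 differences are transitions and 1 are transversions, so P = 5/42 ≈ 0.119048 and Q = 1/42 ≈ 0.02381.
Under the Kimura two-parameter model, d = −½ ln(1 − 2P − Q) − ¼ ln(1 − 2Q).
1 − 2P − Q = 0.738094, giving −½ ln(0.738094) = 0.151842.
1 − 2Q = 0.95238, giving −¼ ln(0.95238) = 0.012198.
d = 0.151842 + 0.012198 = 0.164040.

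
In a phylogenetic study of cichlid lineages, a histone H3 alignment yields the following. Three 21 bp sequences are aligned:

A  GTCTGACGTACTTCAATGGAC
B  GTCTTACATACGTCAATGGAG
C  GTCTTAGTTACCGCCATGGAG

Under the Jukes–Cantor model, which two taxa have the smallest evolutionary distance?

A–B: 4/21 differ, p = 0.190, d = 0.220.
A–C: 7/21 differ, p = 0.333, d = 0.441.
B–C: 5/21 differ, p = 0.238, d = 0.286.
The smallest distance is between A and B.

A and B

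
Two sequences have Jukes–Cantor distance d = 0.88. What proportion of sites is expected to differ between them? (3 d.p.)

0.518

p = (3/4)(1 − e^(−4d/3)) = 0.75 × (1 − e^(-1.173333)) = 0.75 × (1 − 0.309334) = 0.518000.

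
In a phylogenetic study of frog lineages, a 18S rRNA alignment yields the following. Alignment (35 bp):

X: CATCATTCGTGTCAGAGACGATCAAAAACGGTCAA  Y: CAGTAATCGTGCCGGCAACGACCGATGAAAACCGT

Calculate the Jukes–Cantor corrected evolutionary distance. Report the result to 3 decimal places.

0.782

The sequences differ at 17 of 35 sites, so p = 17/35 ≈ 0.485714.
d = −(3/4) ln(1 − 4p/3) = −0.75 ln(1 − 0.647619) = −0.75 ln(0.352381)
  = −0.75 × (-1.043042) = 0.782282 substitutions/site.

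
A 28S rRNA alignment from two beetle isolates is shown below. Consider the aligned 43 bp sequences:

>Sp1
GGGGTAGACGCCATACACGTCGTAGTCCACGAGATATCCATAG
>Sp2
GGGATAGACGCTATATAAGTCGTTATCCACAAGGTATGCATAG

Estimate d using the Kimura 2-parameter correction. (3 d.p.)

0.252

Of 43 sites, 6 differences are transitions and 3 are transversions, so P = 6/43 ≈ 0.139535 and Q = 3/43 ≈ 0.069767.
Under the Kimura two-parameter model, d = −½ ln(1 − 2P − Q) − ¼ ln(1 − 2Q).
1 − 2P − Q = 0.651163, giving −½ ln(0.651163) = 0.214498.
1 − 2Q = 0.860466, giving −¼ ln(0.860466) = 0.037570.
d = 0.214498 + 0.037570 = 0.252068.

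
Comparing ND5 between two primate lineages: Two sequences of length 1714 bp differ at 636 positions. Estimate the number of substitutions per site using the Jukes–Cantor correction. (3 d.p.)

0.512

p = 636/1714 ≈ 0.371062.
d = −(3/4) ln(1 − 4p/3) = −0.75 ln(1 − 0.494749) = −0.75 ln(0.505251)
  = −0.75 × (-0.682700) = 0.512025 substitutions/site.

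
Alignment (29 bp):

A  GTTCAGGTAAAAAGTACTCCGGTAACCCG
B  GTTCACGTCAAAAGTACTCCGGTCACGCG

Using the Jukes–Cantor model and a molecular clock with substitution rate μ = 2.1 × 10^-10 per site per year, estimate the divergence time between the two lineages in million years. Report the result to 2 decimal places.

362.91

The sequences differ at 4 of 29 sites (6, 9, 24, 27), so p = 4/29 ≈ 0.137931.
d = −(3/4) ln(1 − 4p/3) = −0.75 ln(1 − 0.183908) = −0.75 ln(0.816092)
  = −0.75 × (-0.203228) = 0.152421 substitutions/site.
Under a molecular clock d = 2μt, so t = d/(2μ) = 0.152421 / (2 × 2.1 × 10^-10) = 362.91 million years.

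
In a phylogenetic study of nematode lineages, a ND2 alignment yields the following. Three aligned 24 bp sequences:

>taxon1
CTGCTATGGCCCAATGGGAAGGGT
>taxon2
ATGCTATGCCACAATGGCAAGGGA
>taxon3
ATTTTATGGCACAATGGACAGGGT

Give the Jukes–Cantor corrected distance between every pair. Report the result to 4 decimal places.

taxon1–taxon2: 5/24 sites differ → p ≈ 0.208333, d = −0.75 ln(1 − 0.277777) = 0.244066 ≈ 0.2441.
taxon1–taxon3: 6/24 sites differ → p = 0.25, d = −0.75 ln(1 − 0.333333) = 0.304098 ≈ 0.3041.
taxon2–taxon3: 6/24 sites differ → p = 0.25, d = −0.75 ln(1 − 0.333333) = 0.304098 ≈ 0.3041.

d(taxon1,taxon2) = 0.2441, d(taxon1,taxon3) = 0.3041, d(taxon2,taxon3) = 0.3041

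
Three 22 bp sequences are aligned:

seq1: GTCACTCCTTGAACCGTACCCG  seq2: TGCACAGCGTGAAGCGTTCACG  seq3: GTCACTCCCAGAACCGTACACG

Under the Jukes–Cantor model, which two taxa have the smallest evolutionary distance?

seq1–seq2: 8/22 differ, p = 0.364, d = 0.497.
seq1–seq3: 3/22 differ, p = 0.136, d = 0.151.
seq2–seq3: 8/22 differ, p = 0.364, d = 0.497.
The smallest distance is between seq1 and seq3.

seq1 and seq3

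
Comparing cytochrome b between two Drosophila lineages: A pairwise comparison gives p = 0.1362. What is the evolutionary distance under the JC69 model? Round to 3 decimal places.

0.150

d = −(3/4) ln(1 − 4p/3) = −0.75 ln(1 − 0.1816) = −0.75 ln(0.8184)
  = −0.75 × (-0.200404) = 0.150303 substitutions/site.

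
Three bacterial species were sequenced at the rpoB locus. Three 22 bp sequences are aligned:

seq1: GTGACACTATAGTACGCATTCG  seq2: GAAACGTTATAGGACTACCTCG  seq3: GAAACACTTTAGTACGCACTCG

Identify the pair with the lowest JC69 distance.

seq1–seq2: 9/22 differ, p = 0.409, d = 0.591.
seq1–seq3: 4/22 differ, p = 0.182, d = 0.208.
seq2–seq3: 7/22 differ, p = 0.318, d = 0.414.
The smallest distance is between seq1 and seq3.

seq1 and seq3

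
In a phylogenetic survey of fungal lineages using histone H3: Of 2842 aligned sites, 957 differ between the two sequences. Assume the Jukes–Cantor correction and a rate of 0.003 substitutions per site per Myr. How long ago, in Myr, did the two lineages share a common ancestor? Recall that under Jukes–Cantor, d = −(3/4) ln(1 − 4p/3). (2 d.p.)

p = 957/2842 ≈ 0.336735.
d = −(3/4) ln(1 − 4p/3) = −0.75 ln(1 − 0.44898) = −0.75 ln(0.55102)
  = −0.75 × (-0.595984) = 0.446988 substitutions/site.
Under a molecular clock d = 2μt, so t = d/(2μ) = 0.446988 / (2 × 0.003) = 74.50 Myr.

74.50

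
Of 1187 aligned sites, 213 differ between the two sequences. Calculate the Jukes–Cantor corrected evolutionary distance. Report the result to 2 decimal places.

p = 213/1187 ≈ 0.179444.
d = −(3/4) ln(1 − 4p/3) = −0.75 ln(1 − 0.239259) = −0.75 ln(0.760741)
  = −0.75 × (-0.273462) = 0.205097 substitutions/site.

0.21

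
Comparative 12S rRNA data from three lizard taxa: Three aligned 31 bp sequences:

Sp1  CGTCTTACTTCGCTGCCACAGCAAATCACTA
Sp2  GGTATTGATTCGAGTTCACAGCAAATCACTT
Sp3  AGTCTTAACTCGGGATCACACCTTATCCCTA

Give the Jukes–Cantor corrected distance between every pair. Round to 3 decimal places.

d(Sp1,Sp2) = 0.367, d(Sp1,Sp3) = 0.481, d(Sp2,Sp3) = 0.481

Sp1–Sp2: 9/31 sites differ → p ≈ 0.290323, d = −0.75 ln(1 − 0.387097) = 0.367161 ≈ 0.367.
Sp1–Sp3: 11/31 sites differ → p ≈ 0.354839, d = −0.75 ln(1 − 0.473119) = 0.480585 ≈ 0.481.
Sp2–Sp3: 11/31 sites differ → p ≈ 0.354839, d = −0.75 ln(1 − 0.473119) = 0.480585 ≈ 0.481.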